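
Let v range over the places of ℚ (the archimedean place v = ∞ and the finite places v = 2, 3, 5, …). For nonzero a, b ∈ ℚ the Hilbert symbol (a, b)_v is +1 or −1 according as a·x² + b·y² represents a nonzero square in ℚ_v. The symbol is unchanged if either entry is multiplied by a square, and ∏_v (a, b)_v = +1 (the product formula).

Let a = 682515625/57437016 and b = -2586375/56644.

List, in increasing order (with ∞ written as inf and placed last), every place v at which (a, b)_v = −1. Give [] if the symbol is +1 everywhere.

[]

Mod squares: a ≡ 6, b ≡ -95. Check v ∈ {∞, 2, 3, 5, 7, 11, 13, 17, 19}.
v=13: a=13^-2·(≡5), b=13^0·(≡9) mod 13; (5|13)=-1, (9|13)=+1; (−1)^{-2·0·6}·(-1)^0·(+1)^-2 = +1.
v=11: a=11^2·(≡10), b=11^2·(≡4) mod 11; (10|11)=-1, (4|11)=+1; (−1)^{2·2·5}·(-1)^2·(+1)^2 = +1.
v=7: a=7^-2·(≡6), b=7^-2·(≡6) mod 7; (6|7)=-1, (6|7)=-1; (−1)^{-2·-2·3}·(-1)^-2·(-1)^-2 = +1.
v=∞: 6 > 0 and -95 < 0  ⇒  (a,b)_∞ = +1.
v=2: v_2(a)=-3, v_2(b)=-2; units ≡ 3, 1 (mod 8); ε·ε+αω+βω = 1·0+-3·0+-2·1 ≡ 0  ⇒  (a,b)_2 = +1.
v=19: a=19^2·(≡9), b=19^1·(≡2) mod 19; (9|19)=+1, (2|19)=-1; (−1)^{2·1·9}·(+1)^1·(-1)^2 = +1.
v=17: a=17^-2·(≡6), b=17^-2·(≡10) mod 17; (6|17)=-1, (10|17)=-1; (−1)^{-2·-2·8}·(-1)^-2·(-1)^-2 = +1.
v=5: a=5^6·(≡1), b=5^3·(≡1) mod 5; (1|5)=+1, (1|5)=+1; (−1)^{6·3·2}·(+1)^3·(+1)^6 = +1.
v=3: a=3^-1·(≡2), b=3^2·(≡1) mod 3; (2|3)=-1, (1|3)=+1; (−1)^{-1·2·1}·(-1)^2·(+1)^-1 = +1.
Ram(a, b) = ∅: the form 6·x² + -95·y² − z² is isotropic over every ℚ_v, so by Hasse–Minkowski it is isotropic over ℚ.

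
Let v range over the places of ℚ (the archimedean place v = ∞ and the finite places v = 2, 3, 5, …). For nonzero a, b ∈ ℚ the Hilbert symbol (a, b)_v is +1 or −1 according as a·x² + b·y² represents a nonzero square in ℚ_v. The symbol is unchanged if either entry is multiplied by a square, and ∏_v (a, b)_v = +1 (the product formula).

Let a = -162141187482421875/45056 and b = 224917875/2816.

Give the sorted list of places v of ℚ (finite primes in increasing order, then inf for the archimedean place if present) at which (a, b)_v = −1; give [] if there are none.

[5, 13]

Mod squares: a ≡ -2145, b ≡ 385. Check v ∈ {∞, 2, 3, 5, 7, 11, 13}.
v=∞: -2145 < 0 and 385 > 0  ⇒  (a,b)_∞ = +1.
v=3: a=3^3·(≡2), b=3^2·(≡1) mod 3; (2|3)=-1, (1|3)=+1; (−1)^{3·2·1}·(-1)^2·(+1)^3 = +1.
v=7: a=7^2·(≡2), b=7^1·(≡6) mod 7; (2|7)=+1, (6|7)=-1; (−1)^{2·1·3}·(+1)^1·(-1)^2 = +1.
v=11: a=11^-1·(≡5), b=11^-1·(≡2) mod 11; (5|11)=+1, (2|11)=-1; (−1)^{-1·-1·5}·(+1)^-1·(-1)^-1 = +1.
v=13: a=13^7·(≡12), b=13^4·(≡11) mod 13; (12|13)=+1, (11|13)=-1; (−1)^{7·4·6}·(+1)^4·(-1)^7 = -1.
v=2: v_2(a)=-12, v_2(b)=-8; units ≡ 7, 1 (mod 8); ε·ε+αω+βω = 1·0+-12·0+-8·0 ≡ 0  ⇒  (a,b)_2 = +1.
v=5: a=5^9·(≡4), b=5^3·(≡3) mod 5; (4|5)=+1, (3|5)=-1; (−1)^{9·3·2}·(+1)^3·(-1)^9 = -1.
|Ram(-2145, 385)| = 2, even; anisotropic at {5, 13}.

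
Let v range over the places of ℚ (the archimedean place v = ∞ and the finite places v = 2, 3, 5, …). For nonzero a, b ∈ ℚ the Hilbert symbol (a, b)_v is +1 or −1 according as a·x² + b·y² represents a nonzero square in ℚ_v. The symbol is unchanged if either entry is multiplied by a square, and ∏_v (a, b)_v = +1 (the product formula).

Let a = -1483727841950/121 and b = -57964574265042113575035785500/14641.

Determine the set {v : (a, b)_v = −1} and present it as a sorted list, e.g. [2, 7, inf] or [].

[5, 19, 31, 41, 43, inf]

(a, b) ≡ (-35305838, -3895) mod (ℚ^×)²; places V = {2, 5, 11, 13, 17, 19, 31, 41, 43, ∞}.
(a,b)_17: α=1, u≡4; β=2, v≡4 (mod 17); (4|17)=+1, (4|17)=+1; sign (−1)^0·+1^2·+1^1 = +1.
(a,b)_19: α=1, u≡9; β=3, v≡6 (mod 19); (9|19)=+1, (6|19)=+1; sign (−1)^1·+1^3·+1^1 = -1.
(a,b)_41: α=3, u≡40; β=7, v≡22 (mod 41); (40|41)=+1, (22|41)=-1; sign (−1)^0·+1^7·-1^3 = -1.
(a,b)_43: α=1, u≡42; β=2, v≡3 (mod 43); (42|43)=-1, (3|43)=-1; sign (−1)^0·-1^2·-1^1 = -1.
(a,b)_13: α=0, u≡9; β=2, v≡11 (mod 13); (9|13)=+1, (11|13)=-1; sign (−1)^0·+1^2·-1^0 = +1.
(a,b)_31: α=1, u≡30; β=2, v≡26 (mod 31); (30|31)=-1, (26|31)=-1; sign (−1)^0·-1^2·-1^1 = -1.
(a,b)_∞: sgn(-35305838)=−, sgn(-3895)=−, so -1.
(a,b)_11: α=-2, u≡9; β=-4, v≡2 (mod 11); (9|11)=+1, (2|11)=-1; sign (−1)^0·+1^-4·-1^-2 = +1.
(a,b)_2: α=1, β=2; u≡1, v≡1 (mod 8); ε(u)ε(v)=0·0, αω(v)=1·0, βω(u)=2·0; sum ≡ 0  ⇒  +1.
(a,b)_5: α=2, u≡2; β=3, v≡1 (mod 5); (2|5)=-1, (1|5)=+1; sign (−1)^0·-1^3·+1^2 = -1.
|Ram(-35305838, -3895)| = 6, even; anisotropic at {5, 19, 31, 41, 43, ∞}.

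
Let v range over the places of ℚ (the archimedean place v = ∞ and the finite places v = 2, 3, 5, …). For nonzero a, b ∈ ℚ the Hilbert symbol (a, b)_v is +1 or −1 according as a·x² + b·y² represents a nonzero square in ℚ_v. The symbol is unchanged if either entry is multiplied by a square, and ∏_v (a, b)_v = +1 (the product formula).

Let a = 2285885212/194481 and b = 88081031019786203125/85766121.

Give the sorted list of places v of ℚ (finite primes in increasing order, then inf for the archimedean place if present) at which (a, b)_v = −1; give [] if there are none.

[19, 29]

(a, b) ≡ (9367, 493) mod (ℚ^×)²; places V = {2, 3, 5, 7, 13, 17, 19, 29, ∞}.
(a,b)_5: α=0, u≡2; β=6, v≡2 (mod 5); (2|5)=-1, (2|5)=-1; sign (−1)^0·-1^6·-1^0 = +1.
(a,b)_∞: sgn(9367)=+, sgn(493)=+, so +1.
(a,b)_19: α=3, u≡10; β=6, v≡18 (mod 19); (10|19)=-1, (18|19)=-1; sign (−1)^0·-1^6·-1^3 = -1.
(a,b)_7: α=-4, u≡4; β=-6, v≡6 (mod 7); (4|7)=+1, (6|7)=-1; sign (−1)^0·+1^-6·-1^-4 = +1.
(a,b)_3: α=-4, u≡1; β=-6, v≡1 (mod 3); (1|3)=+1, (1|3)=+1; sign (−1)^0·+1^-6·+1^-4 = +1.
(a,b)_17: α=1, u≡7; β=3, v≡3 (mod 17); (7|17)=-1, (3|17)=-1; sign (−1)^0·-1^3·-1^1 = +1.
(a,b)_13: α=2, u≡7; β=0, v≡1 (mod 13); (7|13)=-1, (1|13)=+1; sign (−1)^0·-1^0·+1^2 = +1.
(a,b)_2: α=2, β=0; u≡7, v≡5 (mod 8); ε(u)ε(v)=1·0, αω(v)=2·1, βω(u)=0·0; sum ≡ 0  ⇒  +1.
(a,b)_29: α=1, u≡13; β=3, v≡12 (mod 29); (13|29)=+1, (12|29)=-1; sign (−1)^0·+1^3·-1^1 = -1.
(9367, 493 / ℚ) ramifies at {19, 29}: a division algebra.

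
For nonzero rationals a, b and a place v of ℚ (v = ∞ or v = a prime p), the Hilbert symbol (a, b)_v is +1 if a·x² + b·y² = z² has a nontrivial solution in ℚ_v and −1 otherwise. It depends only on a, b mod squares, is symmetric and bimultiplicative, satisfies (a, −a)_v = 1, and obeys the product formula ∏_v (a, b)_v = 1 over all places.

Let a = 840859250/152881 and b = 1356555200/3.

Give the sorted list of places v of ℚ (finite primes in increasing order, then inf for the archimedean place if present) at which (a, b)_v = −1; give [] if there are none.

(a, b) ≡ (770, 429) mod (ℚ^×)²; places V = {2, 3, 5, 7, 11, 13, 17, 19, 23, ∞}.
(a,b)_13: α=0, u≡10; β=1, v≡8 (mod 13); (10|13)=+1, (8|13)=-1; sign (−1)^0·+1^1·-1^0 = +1.
(a,b)_19: α=2, u≡3; β=0, v≡7 (mod 19); (3|19)=-1, (7|19)=+1; sign (−1)^0·-1^0·+1^2 = +1.
(a,b)_5: α=3, u≡4; β=2, v≡1 (mod 5); (4|5)=+1, (1|5)=+1; sign (−1)^0·+1^2·+1^3 = +1.
(a,b)_3: α=0, u≡2; β=-1, v≡2 (mod 3); (2|3)=-1, (2|3)=-1; sign (−1)^0·-1^-1·-1^0 = -1.
(a,b)_17: α=-2, u≡7; β=0, v≡4 (mod 17); (7|17)=-1, (4|17)=+1; sign (−1)^0·-1^0·+1^-2 = +1.
(a,b)_2: α=1, β=6; u≡1, v≡5 (mod 8); ε(u)ε(v)=0·0, αω(v)=1·1, βω(u)=6·0; sum ≡ 1  ⇒  -1.
(a,b)_11: α=3, u≡3; β=3, v≡2 (mod 11); (3|11)=+1, (2|11)=-1; sign (−1)^1·+1^3·-1^3 = +1.
(a,b)_∞: sgn(770)=+, sgn(429)=+, so +1.
(a,b)_23: α=-2, u≡5; β=0, v≡22 (mod 23); (5|23)=-1, (22|23)=-1; sign (−1)^0·-1^0·-1^-2 = +1.
(a,b)_7: α=1, u≡6; β=2, v≡1 (mod 7); (6|7)=-1, (1|7)=+1; sign (−1)^0·-1^2·+1^1 = +1.
(770, 429 / ℚ) ramifies at {2, 3}: a division algebra.

[2, 3]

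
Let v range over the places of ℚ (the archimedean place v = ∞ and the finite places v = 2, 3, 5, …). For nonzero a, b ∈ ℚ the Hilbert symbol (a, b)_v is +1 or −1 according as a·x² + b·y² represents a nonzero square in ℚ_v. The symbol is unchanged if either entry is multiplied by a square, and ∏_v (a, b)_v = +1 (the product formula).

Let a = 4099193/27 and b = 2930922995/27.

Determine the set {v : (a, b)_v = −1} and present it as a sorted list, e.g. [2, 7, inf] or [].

[3, 7, 11, 13]

Mod squares: a ≡ 250971, b ≡ 179444265. Check v ∈ {∞, 2, 3, 5, 7, 11, 13, 17, 19, 37}.
v=13: a=13^0·(≡7), b=13^1·(≡8) mod 13; (7|13)=-1, (8|13)=-1; (−1)^{0·1·6}·(-1)^1·(-1)^0 = -1.
v=17: a=17^1·(≡12), b=17^1·(≡12) mod 17; (12|17)=-1, (12|17)=-1; (−1)^{1·1·8}·(-1)^1·(-1)^1 = +1.
v=∞: 250971 > 0 and 179444265 > 0  ⇒  (a,b)_∞ = +1.
v=11: a=11^0·(≡2), b=11^1·(≡9) mod 11; (2|11)=-1, (9|11)=+1; (−1)^{0·1·5}·(-1)^1·(+1)^0 = -1.
v=3: a=3^-3·(≡2), b=3^-3·(≡2) mod 3; (2|3)=-1, (2|3)=-1; (−1)^{-3·-3·1}·(-1)^-3·(-1)^-3 = -1.
v=19: a=19^1·(≡5), b=19^1·(≡3) mod 19; (5|19)=+1, (3|19)=-1; (−1)^{1·1·9}·(+1)^1·(-1)^1 = +1.
v=2: v_2(a)=0, v_2(b)=0; units ≡ 3, 1 (mod 8); ε·ε+αω+βω = 1·0+0·0+0·1 ≡ 0  ⇒  (a,b)_2 = +1.
v=5: a=5^0·(≡4), b=5^1·(≡2) mod 5; (4|5)=+1, (2|5)=-1; (−1)^{0·1·2}·(+1)^1·(-1)^0 = +1.
v=37: a=37^1·(≡10), b=37^1·(≡9) mod 37; (10|37)=+1, (9|37)=+1; (−1)^{1·1·18}·(+1)^1·(+1)^1 = +1.
v=7: a=7^3·(≡5), b=7^3·(≡5) mod 7; (5|7)=-1, (5|7)=-1; (−1)^{3·3·3}·(-1)^3·(-1)^3 = -1.
|Ram(250971, 179444265)| = 4, even; anisotropic at {3, 7, 11, 13}.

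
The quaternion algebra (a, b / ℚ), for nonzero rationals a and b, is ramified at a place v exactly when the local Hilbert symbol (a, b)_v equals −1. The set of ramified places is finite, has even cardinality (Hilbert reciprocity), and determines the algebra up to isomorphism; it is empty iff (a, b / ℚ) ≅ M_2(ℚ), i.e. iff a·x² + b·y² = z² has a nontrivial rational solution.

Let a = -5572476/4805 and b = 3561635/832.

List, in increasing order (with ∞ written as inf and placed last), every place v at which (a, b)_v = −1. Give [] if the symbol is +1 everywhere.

[3, 13]

Mod squares: a ≡ -195, b ≡ 455. Check v ∈ {∞, 2, 3, 5, 7, 11, 13, 29, 31}.
v=13: a=13^1·(≡11), b=13^-1·(≡1) mod 13; (11|13)=-1, (1|13)=+1; (−1)^{1·-1·6}·(-1)^-1·(+1)^1 = -1.
v=11: a=11^0·(≡4), b=11^2·(≡3) mod 11; (4|11)=+1, (3|11)=+1; (−1)^{0·2·5}·(+1)^2·(+1)^0 = +1.
v=∞: -195 < 0 and 455 > 0  ⇒  (a,b)_∞ = +1.
v=5: a=5^-1·(≡4), b=5^1·(≡1) mod 5; (4|5)=+1, (1|5)=+1; (−1)^{-1·1·2}·(+1)^1·(+1)^-1 = +1.
v=7: a=7^2·(≡4), b=7^1·(≡4) mod 7; (4|7)=+1, (4|7)=+1; (−1)^{2·1·3}·(+1)^1·(+1)^2 = +1.
v=2: v_2(a)=2, v_2(b)=-6; units ≡ 5, 7 (mod 8); ε·ε+αω+βω = 0·1+2·0+-6·1 ≡ 0  ⇒  (a,b)_2 = +1.
v=3: a=3^7·(≡1), b=3^0·(≡2) mod 3; (1|3)=+1, (2|3)=-1; (−1)^{7·0·1}·(+1)^0·(-1)^7 = -1.
v=31: a=31^-2·(≡23), b=31^0·(≡22) mod 31; (23|31)=-1, (22|31)=-1; (−1)^{-2·0·15}·(-1)^0·(-1)^-2 = +1.
v=29: a=29^0·(≡14), b=29^2·(≡16) mod 29; (14|29)=-1, (16|29)=+1; (−1)^{0·2·14}·(-1)^2·(+1)^0 = +1.
Ram(-195, 455) = {3, 13}; no ℚ_3-point on the conic.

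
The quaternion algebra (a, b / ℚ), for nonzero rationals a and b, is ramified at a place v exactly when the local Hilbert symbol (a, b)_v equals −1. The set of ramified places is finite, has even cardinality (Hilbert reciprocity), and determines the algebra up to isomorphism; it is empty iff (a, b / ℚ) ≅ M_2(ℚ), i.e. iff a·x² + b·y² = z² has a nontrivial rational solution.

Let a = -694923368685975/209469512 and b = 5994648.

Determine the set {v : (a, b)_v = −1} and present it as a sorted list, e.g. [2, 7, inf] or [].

[2, 11]

Mod squares: a ≡ -638, b ≡ 22. Check v ∈ {∞, 2, 3, 5, 7, 11, 13, 17, 29, 43}.
v=2: v_2(a)=-3, v_2(b)=3; units ≡ 1, 3 (mod 8); ε·ε+αω+βω = 0·1+-3·1+3·0 ≡ 1  ⇒  (a,b)_2 = -1.
v=17: a=17^-2·(≡13), b=17^0·(≡6) mod 17; (13|17)=+1, (6|17)=-1; (−1)^{-2·0·8}·(+1)^0·(-1)^-2 = +1.
v=11: a=11^1·(≡8), b=11^1·(≡6) mod 11; (8|11)=-1, (6|11)=-1; (−1)^{1·1·5}·(-1)^1·(-1)^1 = -1.
v=7: a=7^-2·(≡6), b=7^0·(≡2) mod 7; (6|7)=-1, (2|7)=+1; (−1)^{-2·0·3}·(-1)^0·(+1)^-2 = +1.
v=13: a=13^2·(≡12), b=13^0·(≡10) mod 13; (12|13)=+1, (10|13)=+1; (−1)^{2·0·6}·(+1)^0·(+1)^2 = +1.
v=29: a=29^5·(≡22), b=29^2·(≡23) mod 29; (22|29)=+1, (23|29)=+1; (−1)^{5·2·14}·(+1)^2·(+1)^5 = +1.
v=∞: -638 < 0 and 22 > 0  ⇒  (a,b)_∞ = +1.
v=43: a=43^-2·(≡34), b=43^0·(≡18) mod 43; (34|43)=-1, (18|43)=-1; (−1)^{-2·0·21}·(-1)^0·(-1)^-2 = +1.
v=5: a=5^2·(≡3), b=5^0·(≡3) mod 5; (3|5)=-1, (3|5)=-1; (−1)^{2·0·2}·(-1)^0·(-1)^2 = +1.
v=3: a=3^6·(≡1), b=3^4·(≡1) mod 3; (1|3)=+1, (1|3)=+1; (−1)^{6·4·1}·(+1)^4·(+1)^6 = +1.
Ram(-638, 22) = {2, 11}; no ℚ_2-point on the conic.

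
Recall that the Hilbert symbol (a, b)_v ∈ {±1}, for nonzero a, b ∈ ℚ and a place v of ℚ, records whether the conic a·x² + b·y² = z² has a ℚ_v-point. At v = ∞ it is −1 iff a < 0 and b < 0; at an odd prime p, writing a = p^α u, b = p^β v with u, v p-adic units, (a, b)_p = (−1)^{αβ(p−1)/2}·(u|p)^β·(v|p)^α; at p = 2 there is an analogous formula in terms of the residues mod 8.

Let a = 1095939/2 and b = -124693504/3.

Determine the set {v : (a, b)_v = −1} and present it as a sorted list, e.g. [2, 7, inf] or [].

Mod squares: a ≡ 243542, b ≡ -365313. Check v ∈ {∞, 2, 3, 13, 17, 19, 29}.
v=29: a=29^1·(≡2), b=29^1·(≡18) mod 29; (2|29)=-1, (18|29)=-1; (−1)^{1·1·14}·(-1)^1·(-1)^1 = +1.
v=19: a=19^1·(≡8), b=19^1·(≡4) mod 19; (8|19)=-1, (4|19)=+1; (−1)^{1·1·9}·(-1)^1·(+1)^1 = +1.
v=13: a=13^1·(≡12), b=13^1·(≡7) mod 13; (12|13)=+1, (7|13)=-1; (−1)^{1·1·6}·(+1)^1·(-1)^1 = -1.
v=17: a=17^1·(≡10), b=17^1·(≡9) mod 17; (10|17)=-1, (9|17)=+1; (−1)^{1·1·8}·(-1)^1·(+1)^1 = -1.
v=3: a=3^2·(≡2), b=3^-1·(≡2) mod 3; (2|3)=-1, (2|3)=-1; (−1)^{2·-1·1}·(-1)^-1·(-1)^2 = -1.
v=∞: 243542 > 0 and -365313 < 0  ⇒  (a,b)_∞ = +1.
v=2: v_2(a)=-1, v_2(b)=10; units ≡ 3, 7 (mod 8); ε·ε+αω+βω = 1·1+-1·0+10·1 ≡ 1  ⇒  (a,b)_2 = -1.
(243542, -365313 / ℚ) ramifies at {2, 3, 13, 17}: a division algebra.

[2, 3, 13, 17]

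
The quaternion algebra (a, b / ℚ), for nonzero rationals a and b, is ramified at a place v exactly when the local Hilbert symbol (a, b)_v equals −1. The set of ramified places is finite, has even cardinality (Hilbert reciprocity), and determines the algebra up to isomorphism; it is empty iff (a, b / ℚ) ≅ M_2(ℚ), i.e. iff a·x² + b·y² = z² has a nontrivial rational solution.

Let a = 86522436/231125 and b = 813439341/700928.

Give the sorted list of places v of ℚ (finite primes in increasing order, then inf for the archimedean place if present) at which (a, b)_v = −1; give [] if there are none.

[2, 5, 11, 13]

(a, b) ≡ (5005, 858) mod (ℚ^×)²; places V = {2, 3, 5, 7, 11, 13, 17, 37, 43, ∞}.
(a,b)_43: α=-2, u≡25; β=0, v≡23 (mod 43); (25|43)=+1, (23|43)=+1; sign (−1)^0·+1^0·+1^-2 = +1.
(a,b)_7: α=5, u≡4; β=0, v≡2 (mod 7); (4|7)=+1, (2|7)=+1; sign (−1)^0·+1^0·+1^5 = +1.
(a,b)_11: α=1, u≡4; β=1, v≡3 (mod 11); (4|11)=+1, (3|11)=+1; sign (−1)^1·+1^1·+1^1 = -1.
(a,b)_3: α=2, u≡1; β=9, v≡1 (mod 3); (1|3)=+1, (1|3)=+1; sign (−1)^0·+1^9·+1^2 = +1.
(a,b)_17: α=0, u≡12; β=2, v≡13 (mod 17); (12|17)=-1, (13|17)=+1; sign (−1)^0·-1^2·+1^0 = +1.
(a,b)_2: α=2, β=-9; u≡5, v≡5 (mod 8); ε(u)ε(v)=0·0, αω(v)=2·1, βω(u)=-9·1; sum ≡ 1  ⇒  -1.
(a,b)_37: α=0, u≡10; β=-2, v≡12 (mod 37); (10|37)=+1, (12|37)=+1; sign (−1)^0·+1^-2·+1^0 = +1.
(a,b)_∞: sgn(5005)=+, sgn(858)=+, so +1.
(a,b)_5: α=-3, u≡4; β=0, v≡2 (mod 5); (4|5)=+1, (2|5)=-1; sign (−1)^0·+1^0·-1^-3 = -1.
(a,b)_13: α=1, u≡6; β=1, v≡1 (mod 13); (6|13)=-1, (1|13)=+1; sign (−1)^0·-1^1·+1^1 = -1.
(5005, 858 / ℚ) ramifies at {2, 5, 11, 13}: a division algebra.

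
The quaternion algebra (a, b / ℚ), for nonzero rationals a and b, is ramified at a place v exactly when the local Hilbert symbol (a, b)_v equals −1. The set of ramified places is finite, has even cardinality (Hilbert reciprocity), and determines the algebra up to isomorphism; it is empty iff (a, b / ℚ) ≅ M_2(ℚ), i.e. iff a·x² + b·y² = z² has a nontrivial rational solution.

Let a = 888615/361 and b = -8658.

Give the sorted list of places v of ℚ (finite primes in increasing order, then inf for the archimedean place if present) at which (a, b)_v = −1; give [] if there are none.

[2, 5, 31, 37]

Mod squares: a ≡ 2015, b ≡ -962. Check v ∈ {∞, 2, 3, 5, 7, 13, 19, 31, 37}.
v=∞: 2015 > 0 and -962 < 0  ⇒  (a,b)_∞ = +1.
v=37: a=37^0·(≡18), b=37^1·(≡25) mod 37; (18|37)=-1, (25|37)=+1; (−1)^{0·1·18}·(-1)^1·(+1)^0 = -1.
v=2: v_2(a)=0, v_2(b)=1; units ≡ 7, 7 (mod 8); ε·ε+αω+βω = 1·1+0·0+1·0 ≡ 1  ⇒  (a,b)_2 = -1.
v=31: a=31^1·(≡15), b=31^0·(≡22) mod 31; (15|31)=-1, (22|31)=-1; (−1)^{1·0·15}·(-1)^0·(-1)^1 = -1.
v=3: a=3^2·(≡2), b=3^2·(≡1) mod 3; (2|3)=-1, (1|3)=+1; (−1)^{2·2·1}·(-1)^2·(+1)^2 = +1.
v=5: a=5^1·(≡3), b=5^0·(≡2) mod 5; (3|5)=-1, (2|5)=-1; (−1)^{1·0·2}·(-1)^0·(-1)^1 = -1.
v=7: a=7^2·(≡3), b=7^0·(≡1) mod 7; (3|7)=-1, (1|7)=+1; (−1)^{2·0·3}·(-1)^0·(+1)^2 = +1.
v=13: a=13^1·(≡4), b=13^1·(≡10) mod 13; (4|13)=+1, (10|13)=+1; (−1)^{1·1·6}·(+1)^1·(+1)^1 = +1.
v=19: a=19^-2·(≡4), b=19^0·(≡6) mod 19; (4|19)=+1, (6|19)=+1; (−1)^{-2·0·9}·(+1)^0·(+1)^-2 = +1.
|Ram(2015, -962)| = 4, even; anisotropic at {2, 5, 31, 37}.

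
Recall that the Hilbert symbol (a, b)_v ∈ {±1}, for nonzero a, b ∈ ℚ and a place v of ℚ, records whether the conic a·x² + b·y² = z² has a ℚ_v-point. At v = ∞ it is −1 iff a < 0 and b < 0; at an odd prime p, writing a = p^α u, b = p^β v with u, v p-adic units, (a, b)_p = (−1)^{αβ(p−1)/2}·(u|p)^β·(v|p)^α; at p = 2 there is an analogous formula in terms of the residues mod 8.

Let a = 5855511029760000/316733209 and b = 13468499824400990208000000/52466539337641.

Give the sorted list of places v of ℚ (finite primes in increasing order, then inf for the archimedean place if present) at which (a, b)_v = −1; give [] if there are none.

[3, 17]

(a, b) ≡ (609, 357) mod (ℚ^×)²; places V = {2, 3, 5, 7, 11, 13, 17, 19, 29, 37, ∞}.
(a,b)_37: α=-4, u≡13; β=-6, v≡31 (mod 37); (13|37)=-1, (31|37)=-1; sign (−1)^0·-1^-6·-1^-4 = +1.
(a,b)_13: α=-2, u≡8; β=-2, v≡11 (mod 13); (8|13)=-1, (11|13)=-1; sign (−1)^0·-1^-2·-1^-2 = +1.
(a,b)_3: α=3, u≡2; β=9, v≡2 (mod 3); (2|3)=-1, (2|3)=-1; sign (−1)^1·-1^9·-1^3 = -1.
(a,b)_5: α=4, u≡4; β=6, v≡2 (mod 5); (4|5)=+1, (2|5)=-1; sign (−1)^0·+1^6·-1^4 = +1.
(a,b)_29: α=1, u≡2; β=2, v≡23 (mod 29); (2|29)=-1, (23|29)=+1; sign (−1)^0·-1^2·+1^1 = +1.
(a,b)_2: α=14, β=22; u≡1, v≡5 (mod 8); ε(u)ε(v)=0·0, αω(v)=14·1, βω(u)=22·0; sum ≡ 0  ⇒  +1.
(a,b)_19: α=2, u≡7; β=2, v≡2 (mod 19); (7|19)=+1, (2|19)=-1; sign (−1)^0·+1^2·-1^2 = +1.
(a,b)_17: α=2, u≡10; β=3, v≡1 (mod 17); (10|17)=-1, (1|17)=+1; sign (−1)^0·-1^3·+1^2 = -1.
(a,b)_11: α=0, u≡4; β=-2, v≡3 (mod 11); (4|11)=+1, (3|11)=+1; sign (−1)^0·+1^-2·+1^0 = +1.
(a,b)_7: α=1, u≡3; β=1, v≡4 (mod 7); (3|7)=-1, (4|7)=+1; sign (−1)^1·-1^1·+1^1 = +1.
(a,b)_∞: sgn(609)=+, sgn(357)=+, so +1.
Ram(609, 357) = {3, 17}; no ℚ_3-point on the conic.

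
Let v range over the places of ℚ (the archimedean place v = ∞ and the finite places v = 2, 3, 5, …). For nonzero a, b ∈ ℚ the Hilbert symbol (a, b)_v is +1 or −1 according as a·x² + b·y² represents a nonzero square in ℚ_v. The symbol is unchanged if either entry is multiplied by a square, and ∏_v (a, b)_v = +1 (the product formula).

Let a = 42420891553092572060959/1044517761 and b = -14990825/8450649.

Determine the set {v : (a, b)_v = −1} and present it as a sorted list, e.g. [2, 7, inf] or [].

[2, 11]

Mod squares: a ≡ 290191, b ≡ -713. Check v ∈ {∞, 2, 3, 5, 7, 11, 17, 19, 23, 29, 31, 37, 41}.
v=∞: 290191 > 0 and -713 < 0  ⇒  (a,b)_∞ = +1.
v=23: a=23^3·(≡9), b=23^1·(≡21) mod 23; (9|23)=+1, (21|23)=-1; (−1)^{3·1·11}·(+1)^1·(-1)^3 = +1.
v=41: a=41^4·(≡6), b=41^0·(≡8) mod 41; (6|41)=-1, (8|41)=+1; (−1)^{4·0·20}·(-1)^0·(+1)^4 = +1.
v=11: a=11^3·(≡9), b=11^0·(≡7) mod 11; (9|11)=+1, (7|11)=-1; (−1)^{3·0·5}·(+1)^0·(-1)^3 = -1.
v=31: a=31^3·(≡6), b=31^1·(≡10) mod 31; (6|31)=-1, (10|31)=+1; (−1)^{3·1·15}·(-1)^1·(+1)^3 = +1.
v=3: a=3^-10·(≡1), b=3^-4·(≡1) mod 3; (1|3)=+1, (1|3)=+1; (−1)^{-10·-4·1}·(+1)^-4·(+1)^-10 = +1.
v=17: a=17^0·(≡16), b=17^-2·(≡13) mod 17; (16|17)=+1, (13|17)=+1; (−1)^{0·-2·8}·(+1)^-2·(+1)^0 = +1.
v=37: a=37^1·(≡28), b=37^0·(≡30) mod 37; (28|37)=+1, (30|37)=+1; (−1)^{1·0·18}·(+1)^0·(+1)^1 = +1.
v=19: a=19^-2·(≡16), b=19^-2·(≡4) mod 19; (16|19)=+1, (4|19)=+1; (−1)^{-2·-2·9}·(+1)^-2·(+1)^-2 = +1.
v=2: v_2(a)=0, v_2(b)=0; units ≡ 7, 7 (mod 8); ε·ε+αω+βω = 1·1+0·0+0·0 ≡ 1  ⇒  (a,b)_2 = -1.
v=7: a=7^-2·(≡6), b=7^0·(≡1) mod 7; (6|7)=-1, (1|7)=+1; (−1)^{-2·0·3}·(-1)^0·(+1)^-2 = +1.
v=5: a=5^0·(≡4), b=5^2·(≡3) mod 5; (4|5)=+1, (3|5)=-1; (−1)^{0·2·2}·(+1)^2·(-1)^0 = +1.
v=29: a=29^2·(≡17), b=29^2·(≡15) mod 29; (17|29)=-1, (15|29)=-1; (−1)^{2·2·14}·(-1)^2·(-1)^2 = +1.
(290191, -713 / ℚ) ramifies at {2, 11}: a division algebra.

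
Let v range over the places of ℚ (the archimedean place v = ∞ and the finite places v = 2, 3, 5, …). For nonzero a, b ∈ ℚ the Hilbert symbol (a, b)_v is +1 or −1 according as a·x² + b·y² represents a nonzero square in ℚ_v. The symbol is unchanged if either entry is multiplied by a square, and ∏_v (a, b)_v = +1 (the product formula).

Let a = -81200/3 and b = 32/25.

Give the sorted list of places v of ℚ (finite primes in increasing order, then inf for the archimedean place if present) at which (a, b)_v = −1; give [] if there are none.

[3, 29]

(a, b) ≡ (-609, 2) mod (ℚ^×)²; places V = {2, 3, 5, 7, 29, ∞}.
(a,b)_5: α=2, u≡4; β=-2, v≡2 (mod 5); (4|5)=+1, (2|5)=-1; sign (−1)^0·+1^-2·-1^2 = +1.
(a,b)_∞: sgn(-609)=−, sgn(2)=+, so +1.
(a,b)_29: α=1, u≡14; β=0, v≡21 (mod 29); (14|29)=-1, (21|29)=-1; sign (−1)^0·-1^0·-1^1 = -1.
(a,b)_2: α=4, β=5; u≡7, v≡1 (mod 8); ε(u)ε(v)=1·0, αω(v)=4·0, βω(u)=5·0; sum ≡ 0  ⇒  +1.
(a,b)_3: α=-1, u≡1; β=0, v≡2 (mod 3); (1|3)=+1, (2|3)=-1; sign (−1)^0·+1^0·-1^-1 = -1.
(a,b)_7: α=1, u≡2; β=0, v≡1 (mod 7); (2|7)=+1, (1|7)=+1; sign (−1)^0·+1^0·+1^1 = +1.
(-609, 2 / ℚ) ramifies at {3, 29}: a division algebra.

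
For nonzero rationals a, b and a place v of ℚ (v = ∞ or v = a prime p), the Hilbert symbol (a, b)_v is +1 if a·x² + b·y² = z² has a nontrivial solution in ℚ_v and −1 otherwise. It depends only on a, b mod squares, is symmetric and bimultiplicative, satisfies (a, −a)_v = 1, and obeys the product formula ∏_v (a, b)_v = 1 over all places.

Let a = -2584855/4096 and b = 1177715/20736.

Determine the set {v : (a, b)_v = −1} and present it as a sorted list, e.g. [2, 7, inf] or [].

[5, 11]

Mod squares: a ≡ -15295, b ≡ 24035. Check v ∈ {∞, 2, 3, 5, 7, 11, 13, 19, 23}.
v=∞: -15295 < 0 and 24035 > 0  ⇒  (a,b)_∞ = +1.
v=3: a=3^0·(≡2), b=3^-4·(≡2) mod 3; (2|3)=-1, (2|3)=-1; (−1)^{0·-4·1}·(-1)^-4·(-1)^0 = +1.
v=13: a=13^2·(≡6), b=13^0·(≡6) mod 13; (6|13)=-1, (6|13)=-1; (−1)^{2·0·6}·(-1)^0·(-1)^2 = +1.
v=11: a=11^0·(≡6), b=11^1·(≡2) mod 11; (6|11)=-1, (2|11)=-1; (−1)^{0·1·5}·(-1)^1·(-1)^0 = -1.
v=23: a=23^1·(≡8), b=23^1·(≡20) mod 23; (8|23)=+1, (20|23)=-1; (−1)^{1·1·11}·(+1)^1·(-1)^1 = +1.
v=5: a=5^1·(≡4), b=5^1·(≡3) mod 5; (4|5)=+1, (3|5)=-1; (−1)^{1·1·2}·(+1)^1·(-1)^1 = -1.
v=19: a=19^1·(≡3), b=19^1·(≡1) mod 19; (3|19)=-1, (1|19)=+1; (−1)^{1·1·9}·(-1)^1·(+1)^1 = +1.
v=2: v_2(a)=-12, v_2(b)=-8; units ≡ 1, 3 (mod 8); ε·ε+αω+βω = 0·1+-12·1+-8·0 ≡ 0  ⇒  (a,b)_2 = +1.
v=7: a=7^1·(≡6), b=7^2·(≡2) mod 7; (6|7)=-1, (2|7)=+1; (−1)^{1·2·3}·(-1)^2·(+1)^1 = +1.
(-15295, 24035 / ℚ) ramifies at {5, 11}: a division algebra.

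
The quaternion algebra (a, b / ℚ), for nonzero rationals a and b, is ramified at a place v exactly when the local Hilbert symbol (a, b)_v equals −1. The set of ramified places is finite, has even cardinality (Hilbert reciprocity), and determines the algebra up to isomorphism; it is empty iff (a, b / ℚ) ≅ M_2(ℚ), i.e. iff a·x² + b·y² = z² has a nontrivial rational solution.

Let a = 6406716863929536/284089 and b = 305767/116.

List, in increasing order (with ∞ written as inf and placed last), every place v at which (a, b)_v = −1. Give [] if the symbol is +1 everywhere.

[2, 7, 19, 29]

(a, b) ≡ (721259, 203) mod (ℚ^×)²; places V = {2, 3, 7, 11, 13, 17, 19, 29, 41, ∞}.
(a,b)_2: α=6, β=-2; u≡3, v≡3 (mod 8); ε(u)ε(v)=1·1, αω(v)=6·1, βω(u)=-2·1; sum ≡ 1  ⇒  -1.
(a,b)_13: α=-2, u≡6; β=0, v≡6 (mod 13); (6|13)=-1, (6|13)=-1; sign (−1)^0·-1^0·-1^-2 = +1.
(a,b)_29: α=1, u≡26; β=-1, v≡5 (mod 29); (26|29)=-1, (5|29)=+1; sign (−1)^0·-1^-1·+1^1 = -1.
(a,b)_17: α=3, u≡7; β=0, v≡4 (mod 17); (7|17)=-1, (4|17)=+1; sign (−1)^0·-1^0·+1^3 = +1.
(a,b)_41: α=-2, u≡38; β=0, v≡25 (mod 41); (38|41)=-1, (25|41)=+1; sign (−1)^0·-1^0·+1^-2 = +1.
(a,b)_7: α=3, u≡1; β=1, v≡2 (mod 7); (1|7)=+1, (2|7)=+1; sign (−1)^1·+1^1·+1^3 = -1.
(a,b)_∞: sgn(721259)=+, sgn(203)=+, so +1.
(a,b)_3: α=4, u≡2; β=0, v≡2 (mod 3); (2|3)=-1, (2|3)=-1; sign (−1)^0·-1^0·-1^4 = +1.
(a,b)_11: α=3, u≡3; β=2, v≡5 (mod 11); (3|11)=+1, (5|11)=+1; sign (−1)^0·+1^2·+1^3 = +1.
(a,b)_19: α=1, u≡12; β=2, v≡15 (mod 19); (12|19)=-1, (15|19)=-1; sign (−1)^0·-1^2·-1^1 = -1.
Ram(721259, 203) = {2, 7, 19, 29}; no ℚ_2-point on the conic.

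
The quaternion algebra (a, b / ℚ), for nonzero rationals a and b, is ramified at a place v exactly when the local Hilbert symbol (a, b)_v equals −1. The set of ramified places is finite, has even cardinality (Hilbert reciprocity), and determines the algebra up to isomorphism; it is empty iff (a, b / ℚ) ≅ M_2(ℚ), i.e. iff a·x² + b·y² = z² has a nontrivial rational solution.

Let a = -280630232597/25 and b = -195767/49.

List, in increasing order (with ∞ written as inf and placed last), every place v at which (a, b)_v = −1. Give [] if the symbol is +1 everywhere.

[11, 13, 17, 37, 43, inf]

Mod squares: a ≡ -204989213, b ≡ -143. Check v ∈ {∞, 2, 5, 7, 11, 13, 17, 37, 43, 53}.
v=2: v_2(a)=0, v_2(b)=0; units ≡ 3, 1 (mod 8); ε·ε+αω+βω = 1·0+0·0+0·1 ≡ 0  ⇒  (a,b)_2 = +1.
v=5: a=5^-2·(≡3), b=5^0·(≡2) mod 5; (3|5)=-1, (2|5)=-1; (−1)^{-2·0·2}·(-1)^0·(-1)^-2 = +1.
v=37: a=37^3·(≡23), b=37^2·(≡22) mod 37; (23|37)=-1, (22|37)=-1; (−1)^{3·2·18}·(-1)^2·(-1)^3 = -1.
v=∞: -204989213 < 0 and -143 < 0  ⇒  (a,b)_∞ = -1.
v=43: a=43^1·(≡35), b=43^0·(≡2) mod 43; (35|43)=+1, (2|43)=-1; (−1)^{1·0·21}·(+1)^0·(-1)^1 = -1.
v=53: a=53^1·(≡42), b=53^0·(≡36) mod 53; (42|53)=+1, (36|53)=+1; (−1)^{1·0·26}·(+1)^0·(+1)^1 = +1.
v=11: a=11^1·(≡5), b=11^1·(≡9) mod 11; (5|11)=+1, (9|11)=+1; (−1)^{1·1·5}·(+1)^1·(+1)^1 = -1.
v=7: a=7^0·(≡5), b=7^-2·(≡2) mod 7; (5|7)=-1, (2|7)=+1; (−1)^{0·-2·3}·(-1)^-2·(+1)^0 = +1.
v=13: a=13^1·(≡9), b=13^1·(≡6) mod 13; (9|13)=+1, (6|13)=-1; (−1)^{1·1·6}·(+1)^1·(-1)^1 = -1.
v=17: a=17^1·(≡4), b=17^0·(≡6) mod 17; (4|17)=+1, (6|17)=-1; (−1)^{1·0·8}·(+1)^0·(-1)^1 = -1.
(-204989213, -143 / ℚ) ramifies at {11, 13, 17, 37, 43, ∞}: a division algebra.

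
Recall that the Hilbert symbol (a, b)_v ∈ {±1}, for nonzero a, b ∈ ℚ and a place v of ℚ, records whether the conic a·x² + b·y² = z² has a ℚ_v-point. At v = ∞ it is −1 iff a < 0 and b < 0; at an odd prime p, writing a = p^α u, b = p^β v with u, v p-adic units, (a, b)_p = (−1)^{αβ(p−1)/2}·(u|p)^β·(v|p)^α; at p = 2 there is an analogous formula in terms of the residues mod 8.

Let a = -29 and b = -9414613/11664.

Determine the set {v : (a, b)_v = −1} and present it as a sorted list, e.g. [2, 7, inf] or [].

[2, inf]

(a, b) ≡ (-29, -13) mod (ℚ^×)²; places V = {2, 3, 13, 23, 29, 37, ∞}.
(a,b)_13: α=0, u≡10; β=1, v≡1 (mod 13); (10|13)=+1, (1|13)=+1; sign (−1)^0·+1^1·+1^0 = +1.
(a,b)_2: α=0, β=-4; u≡3, v≡3 (mod 8); ε(u)ε(v)=1·1, αω(v)=0·1, βω(u)=-4·1; sum ≡ 1  ⇒  -1.
(a,b)_∞: sgn(-29)=−, sgn(-13)=−, so -1.
(a,b)_3: α=0, u≡1; β=-6, v≡2 (mod 3); (1|3)=+1, (2|3)=-1; sign (−1)^0·+1^-6·-1^0 = +1.
(a,b)_29: α=1, u≡28; β=0, v≡25 (mod 29); (28|29)=+1, (25|29)=+1; sign (−1)^0·+1^0·+1^1 = +1.
(a,b)_23: α=0, u≡17; β=2, v≡17 (mod 23); (17|23)=-1, (17|23)=-1; sign (−1)^0·-1^2·-1^0 = +1.
(a,b)_37: α=0, u≡8; β=2, v≡17 (mod 37); (8|37)=-1, (17|37)=-1; sign (−1)^0·-1^2·-1^0 = +1.
|Ram(-29, -13)| = 2, even; anisotropic at {2, ∞}.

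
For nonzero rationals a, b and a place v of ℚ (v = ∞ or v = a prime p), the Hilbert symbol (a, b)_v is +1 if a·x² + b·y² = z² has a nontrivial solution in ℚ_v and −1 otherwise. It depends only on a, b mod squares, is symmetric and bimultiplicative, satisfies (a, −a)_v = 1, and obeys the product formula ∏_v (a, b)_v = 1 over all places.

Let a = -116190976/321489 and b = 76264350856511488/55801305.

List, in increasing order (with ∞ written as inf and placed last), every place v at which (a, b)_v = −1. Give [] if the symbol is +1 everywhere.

[3, 23, 29, 31]

Mod squares: a ≡ -31, b ≡ 2171085. Check v ∈ {∞, 2, 3, 5, 7, 11, 23, 29, 31}.
v=7: a=7^-2·(≡4), b=7^-1·(≡6) mod 7; (4|7)=+1, (6|7)=-1; (−1)^{-2·-1·3}·(+1)^-1·(-1)^-2 = +1.
v=31: a=31^1·(≡6), b=31^3·(≡12) mod 31; (6|31)=-1, (12|31)=-1; (−1)^{1·3·15}·(-1)^3·(-1)^1 = -1.
v=2: v_2(a)=8, v_2(b)=18; units ≡ 1, 5 (mod 8); ε·ε+αω+βω = 0·0+8·1+18·0 ≡ 0  ⇒  (a,b)_2 = +1.
v=3: a=3^-8·(≡2), b=3^-13·(≡2) mod 3; (2|3)=-1, (2|3)=-1; (−1)^{-8·-13·1}·(-1)^-13·(-1)^-8 = -1.
v=29: a=29^0·(≡8), b=29^1·(≡28) mod 29; (8|29)=-1, (28|29)=+1; (−1)^{0·1·14}·(-1)^1·(+1)^0 = -1.
v=11: a=11^4·(≡2), b=11^4·(≡3) mod 11; (2|11)=-1, (3|11)=+1; (−1)^{4·4·5}·(-1)^4·(+1)^4 = +1.
v=23: a=23^0·(≡21), b=23^1·(≡18) mod 23; (21|23)=-1, (18|23)=+1; (−1)^{0·1·11}·(-1)^1·(+1)^0 = -1.
v=5: a=5^0·(≡1), b=5^-1·(≡3) mod 5; (1|5)=+1, (3|5)=-1; (−1)^{0·-1·2}·(+1)^-1·(-1)^0 = +1.
v=∞: -31 < 0 and 2171085 > 0  ⇒  (a,b)_∞ = +1.
|Ram(-31, 2171085)| = 4, even; anisotropic at {3, 23, 29, 31}.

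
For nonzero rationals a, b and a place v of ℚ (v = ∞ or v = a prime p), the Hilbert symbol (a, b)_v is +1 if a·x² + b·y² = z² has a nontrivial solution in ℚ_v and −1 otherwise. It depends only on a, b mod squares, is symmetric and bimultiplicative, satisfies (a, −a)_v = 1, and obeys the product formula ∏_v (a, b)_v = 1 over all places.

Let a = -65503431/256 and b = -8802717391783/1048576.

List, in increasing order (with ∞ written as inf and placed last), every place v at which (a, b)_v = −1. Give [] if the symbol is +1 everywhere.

Mod squares: a ≡ -7278159, b ≡ -127687. Check v ∈ {∞, 2, 3, 7, 17, 19, 23, 29, 37}.
v=∞: -7278159 < 0 and -127687 < 0  ⇒  (a,b)_∞ = -1.
v=2: v_2(a)=-8, v_2(b)=-20; units ≡ 1, 1 (mod 8); ε·ε+αω+βω = 0·0+-8·0+-20·0 ≡ 0  ⇒  (a,b)_2 = +1.
v=17: a=17^1·(≡9), b=17^1·(≡6) mod 17; (9|17)=+1, (6|17)=-1; (−1)^{1·1·8}·(+1)^1·(-1)^1 = -1.
v=7: a=7^1·(≡4), b=7^1·(≡2) mod 7; (4|7)=+1, (2|7)=+1; (−1)^{1·1·3}·(+1)^1·(+1)^1 = -1.
v=23: a=23^0·(≡21), b=23^2·(≡16) mod 23; (21|23)=-1, (16|23)=+1; (−1)^{0·2·11}·(-1)^2·(+1)^0 = +1.
v=29: a=29^1·(≡9), b=29^1·(≡5) mod 29; (9|29)=+1, (5|29)=+1; (−1)^{1·1·14}·(+1)^1·(+1)^1 = +1.
v=37: a=37^1·(≡8), b=37^1·(≡26) mod 37; (8|37)=-1, (26|37)=+1; (−1)^{1·1·18}·(-1)^1·(+1)^1 = -1.
v=3: a=3^3·(≡2), b=3^0·(≡2) mod 3; (2|3)=-1, (2|3)=-1; (−1)^{3·0·1}·(-1)^0·(-1)^3 = -1.
v=19: a=19^1·(≡17), b=19^4·(≡10) mod 19; (17|19)=+1, (10|19)=-1; (−1)^{1·4·9}·(+1)^4·(-1)^1 = -1.
(-7278159, -127687 / ℚ) ramifies at {3, 7, 17, 19, 37, ∞}: a division algebra.

[3, 7, 17, 19, 37, inf]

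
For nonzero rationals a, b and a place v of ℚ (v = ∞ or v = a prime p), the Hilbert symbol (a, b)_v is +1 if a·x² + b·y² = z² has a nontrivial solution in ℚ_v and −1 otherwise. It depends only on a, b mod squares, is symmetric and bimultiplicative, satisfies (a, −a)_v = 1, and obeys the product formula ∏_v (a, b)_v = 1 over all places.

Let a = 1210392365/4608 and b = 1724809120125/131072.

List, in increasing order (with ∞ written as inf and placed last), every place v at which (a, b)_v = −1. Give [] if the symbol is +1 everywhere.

Mod squares: a ≡ 292330, b ≡ 16662810. Check v ∈ {∞, 2, 3, 5, 7, 13, 19, 23, 31, 41}.
v=3: a=3^-2·(≡1), b=3^1·(≡1) mod 3; (1|3)=+1, (1|3)=+1; (−1)^{-2·1·1}·(+1)^1·(+1)^-2 = +1.
v=2: v_2(a)=-9, v_2(b)=-17; units ≡ 5, 5 (mod 8); ε·ε+αω+βω = 0·0+-9·1+-17·1 ≡ 0  ⇒  (a,b)_2 = +1.
v=13: a=13^2·(≡10), b=13^2·(≡2) mod 13; (10|13)=+1, (2|13)=-1; (−1)^{2·2·6}·(+1)^2·(-1)^2 = +1.
v=7: a=7^2·(≡6), b=7^2·(≡5) mod 7; (6|7)=-1, (5|7)=-1; (−1)^{2·2·3}·(-1)^2·(-1)^2 = +1.
v=19: a=19^0·(≡12), b=19^1·(≡7) mod 19; (12|19)=-1, (7|19)=+1; (−1)^{0·1·9}·(-1)^1·(+1)^0 = -1.
v=∞: 292330 > 0 and 16662810 > 0  ⇒  (a,b)_∞ = +1.
v=23: a=23^1·(≡21), b=23^1·(≡6) mod 23; (21|23)=-1, (6|23)=+1; (−1)^{1·1·11}·(-1)^1·(+1)^1 = +1.
v=5: a=5^1·(≡1), b=5^3·(≡3) mod 5; (1|5)=+1, (3|5)=-1; (−1)^{1·3·2}·(+1)^3·(-1)^1 = -1.
v=31: a=31^1·(≡13), b=31^1·(≡28) mod 31; (13|31)=-1, (28|31)=+1; (−1)^{1·1·15}·(-1)^1·(+1)^1 = +1.
v=41: a=41^1·(≡36), b=41^1·(≡4) mod 41; (36|41)=+1, (4|41)=+1; (−1)^{1·1·20}·(+1)^1·(+1)^1 = +1.
(292330, 16662810 / ℚ) ramifies at {5, 19}: a division algebra.

[5, 19]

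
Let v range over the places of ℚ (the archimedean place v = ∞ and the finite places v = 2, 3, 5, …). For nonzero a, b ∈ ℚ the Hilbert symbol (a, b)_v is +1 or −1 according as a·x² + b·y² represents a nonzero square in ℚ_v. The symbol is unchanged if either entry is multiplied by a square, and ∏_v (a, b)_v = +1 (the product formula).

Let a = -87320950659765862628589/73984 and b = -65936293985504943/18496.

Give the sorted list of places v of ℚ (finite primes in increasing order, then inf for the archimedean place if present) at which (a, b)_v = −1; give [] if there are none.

Mod squares: a ≡ -429, b ≡ -7. Check v ∈ {∞, 2, 3, 7, 11, 13, 17, 19}.
v=3: a=3^15·(≡1), b=3^12·(≡2) mod 3; (1|3)=+1, (2|3)=-1; (−1)^{15·12·1}·(+1)^12·(-1)^15 = -1.
v=17: a=17^-2·(≡4), b=17^-2·(≡14) mod 17; (4|17)=+1, (14|17)=-1; (−1)^{-2·-2·8}·(+1)^-2·(-1)^-2 = +1.
v=2: v_2(a)=-8, v_2(b)=-6; units ≡ 3, 1 (mod 8); ε·ε+αω+βω = 1·0+-8·0+-6·1 ≡ 0  ⇒  (a,b)_2 = +1.
v=7: a=7^8·(≡3), b=7^5·(≡3) mod 7; (3|7)=-1, (3|7)=-1; (−1)^{8·5·3}·(-1)^5·(-1)^8 = -1.
v=11: a=11^3·(≡5), b=11^2·(≡1) mod 11; (5|11)=+1, (1|11)=+1; (−1)^{3·2·5}·(+1)^2·(+1)^3 = +1.
v=∞: -429 < 0 and -7 < 0  ⇒  (a,b)_∞ = -1.
v=19: a=19^2·(≡13), b=19^2·(≡13) mod 19; (13|19)=-1, (13|19)=-1; (−1)^{2·2·9}·(-1)^2·(-1)^2 = +1.
v=13: a=13^3·(≡6), b=13^2·(≡8) mod 13; (6|13)=-1, (8|13)=-1; (−1)^{3·2·6}·(-1)^2·(-1)^3 = -1.
Ram(-429, -7) = {3, 7, 13, ∞}; no ℚ_3-point on the conic.

[3, 7, 13, inf]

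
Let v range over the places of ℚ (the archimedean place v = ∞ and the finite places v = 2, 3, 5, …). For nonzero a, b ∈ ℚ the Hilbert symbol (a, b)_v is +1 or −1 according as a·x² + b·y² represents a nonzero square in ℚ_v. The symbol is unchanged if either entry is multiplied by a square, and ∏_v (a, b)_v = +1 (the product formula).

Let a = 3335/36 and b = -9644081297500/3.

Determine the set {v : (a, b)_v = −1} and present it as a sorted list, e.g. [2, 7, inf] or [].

Mod squares: a ≡ 3335, b ≡ -26013. Check v ∈ {∞, 2, 3, 5, 13, 23, 29}.
v=13: a=13^0·(≡2), b=13^1·(≡10) mod 13; (2|13)=-1, (10|13)=+1; (−1)^{0·1·6}·(-1)^1·(+1)^0 = -1.
v=5: a=5^1·(≡2), b=5^4·(≡3) mod 5; (2|5)=-1, (3|5)=-1; (−1)^{1·4·2}·(-1)^4·(-1)^1 = -1.
v=3: a=3^-2·(≡2), b=3^-1·(≡2) mod 3; (2|3)=-1, (2|3)=-1; (−1)^{-2·-1·1}·(-1)^-1·(-1)^-2 = -1.
v=2: v_2(a)=-2, v_2(b)=2; units ≡ 7, 3 (mod 8); ε·ε+αω+βω = 1·1+-2·1+2·0 ≡ 1  ⇒  (a,b)_2 = -1.
v=23: a=23^1·(≡20), b=23^3·(≡20) mod 23; (20|23)=-1, (20|23)=-1; (−1)^{1·3·11}·(-1)^3·(-1)^1 = -1.
v=29: a=29^1·(≡4), b=29^3·(≡19) mod 29; (4|29)=+1, (19|29)=-1; (−1)^{1·3·14}·(+1)^3·(-1)^1 = -1.
v=∞: 3335 > 0 and -26013 < 0  ⇒  (a,b)_∞ = +1.
|Ram(3335, -26013)| = 6, even; anisotropic at {2, 3, 5, 13, 23, 29}.

[2, 3, 5, 13, 23, 29]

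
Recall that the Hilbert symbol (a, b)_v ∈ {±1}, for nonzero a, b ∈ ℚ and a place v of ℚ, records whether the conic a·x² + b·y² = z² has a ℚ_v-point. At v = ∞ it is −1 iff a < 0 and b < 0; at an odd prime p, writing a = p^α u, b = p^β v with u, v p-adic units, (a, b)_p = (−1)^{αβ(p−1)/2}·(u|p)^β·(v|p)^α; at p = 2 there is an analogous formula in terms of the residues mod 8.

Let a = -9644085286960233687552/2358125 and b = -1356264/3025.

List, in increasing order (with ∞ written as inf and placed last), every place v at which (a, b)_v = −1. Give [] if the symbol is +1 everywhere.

[13, inf]

(a, b) ≡ (-34034, -4186) mod (ℚ^×)²; places V = {2, 3, 5, 7, 11, 13, 17, 23, 29, 43, ∞}.
(a,b)_11: α=-1, u≡10; β=-2, v≡1 (mod 11); (10|11)=-1, (1|11)=+1; sign (−1)^0·-1^-2·+1^-1 = +1.
(a,b)_29: α=4, u≡21; β=0, v≡17 (mod 29); (21|29)=-1, (17|29)=-1; sign (−1)^0·-1^0·-1^4 = +1.
(a,b)_23: α=2, u≡9; β=1, v≡8 (mod 23); (9|23)=+1, (8|23)=+1; sign (−1)^0·+1^1·+1^2 = +1.
(a,b)_5: α=-4, u≡1; β=-2, v≡1 (mod 5); (1|5)=+1, (1|5)=+1; sign (−1)^0·+1^-2·+1^-4 = +1.
(a,b)_∞: sgn(-34034)=−, sgn(-4186)=−, so -1.
(a,b)_2: α=9, β=3; u≡7, v≡3 (mod 8); ε(u)ε(v)=1·1, αω(v)=9·1, βω(u)=3·0; sum ≡ 0  ⇒  +1.
(a,b)_43: α=2, u≡18; β=0, v≡20 (mod 43); (18|43)=-1, (20|43)=-1; sign (−1)^0·-1^0·-1^2 = +1.
(a,b)_3: α=6, u≡1; β=4, v≡2 (mod 3); (1|3)=+1, (2|3)=-1; sign (−1)^0·+1^4·-1^6 = +1.
(a,b)_17: α=1, u≡9; β=0, v≡4 (mod 17); (9|17)=+1, (4|17)=+1; sign (−1)^0·+1^0·+1^1 = +1.
(a,b)_13: α=3, u≡6; β=1, v≡4 (mod 13); (6|13)=-1, (4|13)=+1; sign (−1)^0·-1^1·+1^3 = -1.
(a,b)_7: α=-3, u≡5; β=1, v≡1 (mod 7); (5|7)=-1, (1|7)=+1; sign (−1)^1·-1^1·+1^-3 = +1.
Ram(-34034, -4186) = {13, ∞}; no ℚ_13-point on the conic.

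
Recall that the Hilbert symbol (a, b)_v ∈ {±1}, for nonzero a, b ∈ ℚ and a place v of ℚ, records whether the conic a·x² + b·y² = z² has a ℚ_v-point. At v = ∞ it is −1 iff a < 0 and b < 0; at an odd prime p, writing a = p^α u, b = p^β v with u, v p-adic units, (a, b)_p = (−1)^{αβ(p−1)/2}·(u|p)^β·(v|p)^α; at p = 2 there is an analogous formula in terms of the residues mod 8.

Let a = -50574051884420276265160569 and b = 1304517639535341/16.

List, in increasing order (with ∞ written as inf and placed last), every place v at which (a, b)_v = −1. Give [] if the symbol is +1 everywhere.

[3, 17, 19, 41]

Mod squares: a ≡ -33649, b ≡ 1152141. Check v ∈ {∞, 2, 3, 7, 11, 17, 19, 23, 29, 41}.
v=3: a=3^2·(≡2), b=3^1·(≡2) mod 3; (2|3)=-1, (2|3)=-1; (−1)^{2·1·1}·(-1)^1·(-1)^2 = -1.
v=∞: -33649 < 0 and 1152141 > 0  ⇒  (a,b)_∞ = +1.
v=23: a=23^3·(≡18), b=23^2·(≡13) mod 23; (18|23)=+1, (13|23)=+1; (−1)^{3·2·11}·(+1)^2·(+1)^3 = +1.
v=11: a=11^3·(≡10), b=11^2·(≡9) mod 11; (10|11)=-1, (9|11)=+1; (−1)^{3·2·5}·(-1)^2·(+1)^3 = +1.
v=19: a=19^5·(≡3), b=19^3·(≡10) mod 19; (3|19)=-1, (10|19)=-1; (−1)^{5·3·9}·(-1)^3·(-1)^5 = -1.
v=41: a=41^2·(≡19), b=41^1·(≡21) mod 41; (19|41)=-1, (21|41)=+1; (−1)^{2·1·20}·(-1)^1·(+1)^2 = -1.
v=29: a=29^2·(≡25), b=29^1·(≡4) mod 29; (25|29)=+1, (4|29)=+1; (−1)^{2·1·14}·(+1)^1·(+1)^2 = +1.
v=7: a=7^3·(≡2), b=7^2·(≡1) mod 7; (2|7)=+1, (1|7)=+1; (−1)^{3·2·3}·(+1)^2·(+1)^3 = +1.
v=17: a=17^2·(≡10), b=17^1·(≡12) mod 17; (10|17)=-1, (12|17)=-1; (−1)^{2·1·8}·(-1)^1·(-1)^2 = -1.
v=2: v_2(a)=0, v_2(b)=-4; units ≡ 7, 5 (mod 8); ε·ε+αω+βω = 1·0+0·1+-4·0 ≡ 0  ⇒  (a,b)_2 = +1.
Ram(-33649, 1152141) = {3, 17, 19, 41}; no ℚ_3-point on the conic.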